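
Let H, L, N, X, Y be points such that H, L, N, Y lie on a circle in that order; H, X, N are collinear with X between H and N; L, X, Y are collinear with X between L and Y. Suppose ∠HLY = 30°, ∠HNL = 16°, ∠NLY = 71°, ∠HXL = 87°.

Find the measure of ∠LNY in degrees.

∠LNY = 46°

1. ∠HNY = 30°  [same arc HY]
2. ∠NXY = 87°  [vertical angles at X]
3. ∠LYN = 63°  [△NXY]
4. ∠LNY = 46°  [△LNY]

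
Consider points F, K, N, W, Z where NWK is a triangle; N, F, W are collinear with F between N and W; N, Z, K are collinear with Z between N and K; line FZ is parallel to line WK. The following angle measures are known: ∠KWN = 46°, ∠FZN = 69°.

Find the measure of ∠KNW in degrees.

∠KNW = 65°

1. ∠NFZ = 46°  [FZ∥WK, corresponding at F]
2. ∠FNZ = 65°  [△NFZ]
3. ∠KNW = 65°  [F on NW, Z on NK]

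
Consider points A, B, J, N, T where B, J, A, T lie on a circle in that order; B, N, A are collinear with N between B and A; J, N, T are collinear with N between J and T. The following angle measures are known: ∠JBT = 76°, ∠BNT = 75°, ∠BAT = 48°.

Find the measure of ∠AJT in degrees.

∠AJT = 49°

1. ∠JAT = 104°  [cyclic BJAT, opposite ∠B+∠A]
2. ∠ANT = 105°  [linear pair at N on BA]
3. ∠ATJ = 27°  [△ANT]
4. ∠AJT = 49°  [△JAT]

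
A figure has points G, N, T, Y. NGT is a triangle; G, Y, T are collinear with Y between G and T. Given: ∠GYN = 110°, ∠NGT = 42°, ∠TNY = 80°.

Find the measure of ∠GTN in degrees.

∠GTN = 30°

1. ∠NYT = 70°  [linear pair at Y on GT]
2. ∠NTY = 30°  [△NYT]
3. ∠GTN = 30°  [Y on ray TG]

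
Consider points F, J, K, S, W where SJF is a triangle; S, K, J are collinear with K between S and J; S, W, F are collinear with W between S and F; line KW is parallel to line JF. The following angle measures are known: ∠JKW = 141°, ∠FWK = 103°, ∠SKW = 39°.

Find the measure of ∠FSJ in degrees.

1. ∠KWS = 77°  [linear pair at W on SF]
2. ∠KSW = 64°  [△SKW]
3. ∠FSJ = 64°  [K on SJ, W on SF]

∠FSJ = 64°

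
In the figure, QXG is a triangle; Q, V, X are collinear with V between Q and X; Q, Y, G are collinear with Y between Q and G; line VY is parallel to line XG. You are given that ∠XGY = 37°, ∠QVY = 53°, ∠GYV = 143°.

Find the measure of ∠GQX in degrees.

∠GQX = 90°

1. ∠QGX = 37°  [Y on ray GQ]
2. ∠GXQ = 53°  [VY∥XG, corresponding at V]
3. ∠GQX = 90°  [△QXG]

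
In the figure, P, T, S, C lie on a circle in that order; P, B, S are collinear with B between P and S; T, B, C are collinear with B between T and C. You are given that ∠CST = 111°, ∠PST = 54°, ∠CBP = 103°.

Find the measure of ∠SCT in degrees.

∠SCT = 46°

1. ∠SBT = 103°  [vertical angles at B]
2. ∠CTS = 23°  [△TBS]
3. ∠SCT = 46°  [△TSC]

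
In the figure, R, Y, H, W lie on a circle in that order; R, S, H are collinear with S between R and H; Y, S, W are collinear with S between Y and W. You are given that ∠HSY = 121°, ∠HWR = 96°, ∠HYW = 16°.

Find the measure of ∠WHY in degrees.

∠WHY = 111°

1. ∠RSW = 121°  [vertical angles at S]
2. ∠HRW = 16°  [same arc HW]
3. ∠HSW = 59°  [linear pair at S on RH]
4. ∠RHW = 68°  [△RHW]
5. ∠HWY = 53°  [△HSW]
6. ∠WHY = 111°  [△YHW]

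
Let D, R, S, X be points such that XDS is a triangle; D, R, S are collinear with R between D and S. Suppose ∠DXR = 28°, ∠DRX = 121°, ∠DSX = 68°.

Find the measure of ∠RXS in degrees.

1. ∠SRX = 59°  [linear pair at R on DS]
2. ∠RSX = 68°  [R on ray SD]
3. ∠RXS = 53°  [△XRS]

∠RXS = 53°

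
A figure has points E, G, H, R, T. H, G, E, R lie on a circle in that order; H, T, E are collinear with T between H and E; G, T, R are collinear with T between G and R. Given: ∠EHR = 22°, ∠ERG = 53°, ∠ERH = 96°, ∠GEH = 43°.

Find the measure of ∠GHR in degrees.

1. ∠EGR = 22°  [same arc ER]
2. ∠GER = 105°  [△GER]
3. ∠GHR = 75°  [cyclic HGER, opposite ∠H+∠E]

∠GHR = 75°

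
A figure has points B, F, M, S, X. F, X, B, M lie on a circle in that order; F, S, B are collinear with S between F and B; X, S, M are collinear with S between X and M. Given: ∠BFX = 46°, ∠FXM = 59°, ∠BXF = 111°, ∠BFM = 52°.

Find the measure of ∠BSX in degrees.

∠BSX = 105°

1. ∠FBX = 23°  [△FXB]
2. ∠BXM = 52°  [same arc BM]
3. ∠BSX = 105°  [△XSB]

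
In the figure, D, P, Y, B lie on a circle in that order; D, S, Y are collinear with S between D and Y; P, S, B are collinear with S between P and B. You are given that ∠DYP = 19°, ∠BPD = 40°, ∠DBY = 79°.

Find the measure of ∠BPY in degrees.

1. ∠BYD = 40°  [same arc DB]
2. ∠BDY = 61°  [△DYB]
3. ∠BPY = 61°  [same arc YB]

∠BPY = 61°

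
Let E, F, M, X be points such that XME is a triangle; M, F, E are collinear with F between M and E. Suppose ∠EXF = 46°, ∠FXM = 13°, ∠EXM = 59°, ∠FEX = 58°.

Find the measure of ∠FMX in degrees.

1. ∠EFX = 76°  [△XFE]
2. ∠MFX = 104°  [linear pair at F on ME]
3. ∠FMX = 63°  [△XMF]

∠FMX = 63°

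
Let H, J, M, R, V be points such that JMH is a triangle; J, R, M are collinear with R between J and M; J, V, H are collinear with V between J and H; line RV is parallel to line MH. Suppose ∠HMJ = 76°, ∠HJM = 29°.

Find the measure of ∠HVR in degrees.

1. ∠JHM = 75°  [△JMH]
2. ∠JVR = 75°  [RV∥MH, corresponding at V]
3. ∠HVR = 105°  [linear pair at V on JH]

∠HVR = 105°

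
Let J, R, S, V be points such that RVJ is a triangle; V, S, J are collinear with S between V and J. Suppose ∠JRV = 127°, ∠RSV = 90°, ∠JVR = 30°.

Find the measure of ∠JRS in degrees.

∠JRS = 67°

1. ∠RJV = 23°  [△RVJ]
2. ∠JSR = 90°  [linear pair at S on VJ]
3. ∠RJS = 23°  [S on ray JV]
4. ∠JRS = 67°  [△RSJ]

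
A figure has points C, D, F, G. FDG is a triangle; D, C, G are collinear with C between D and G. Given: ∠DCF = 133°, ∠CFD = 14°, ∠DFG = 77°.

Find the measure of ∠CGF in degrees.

1. ∠CDF = 33°  [△FDC]
2. ∠FDG = 33°  [C on ray DG]
3. ∠DGF = 70°  [△FDG]
4. ∠CGF = 70°  [C on ray GD]

∠CGF = 70°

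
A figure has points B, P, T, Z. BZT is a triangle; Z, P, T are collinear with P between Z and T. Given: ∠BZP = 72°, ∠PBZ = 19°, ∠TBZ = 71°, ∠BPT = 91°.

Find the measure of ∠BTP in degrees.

∠BTP = 37°

1. ∠BZT = 72°  [P on ray ZT]
2. ∠BTZ = 37°  [△BZT]
3. ∠BTP = 37°  [P on ray TZ]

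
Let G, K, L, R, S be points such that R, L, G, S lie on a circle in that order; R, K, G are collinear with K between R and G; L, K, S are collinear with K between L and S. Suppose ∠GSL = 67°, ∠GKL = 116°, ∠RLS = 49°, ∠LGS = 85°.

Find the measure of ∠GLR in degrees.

1. ∠GRL = 67°  [same arc LG]
2. ∠GLS = 28°  [△LGS]
3. ∠LGR = 36°  [△LKG]
4. ∠GLR = 77°  [△RLG]

∠GLR = 77°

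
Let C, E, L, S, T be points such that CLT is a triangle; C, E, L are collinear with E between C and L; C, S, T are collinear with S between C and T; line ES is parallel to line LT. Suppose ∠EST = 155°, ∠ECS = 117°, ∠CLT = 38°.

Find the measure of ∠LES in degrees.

∠LES = 142°

1. ∠CSE = 25°  [linear pair at S on CT]
2. ∠CES = 38°  [△CES]
3. ∠LES = 142°  [linear pair at E on CL]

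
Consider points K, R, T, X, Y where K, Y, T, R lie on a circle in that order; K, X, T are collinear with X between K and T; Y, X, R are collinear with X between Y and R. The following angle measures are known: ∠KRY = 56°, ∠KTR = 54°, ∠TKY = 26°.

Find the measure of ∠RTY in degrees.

∠RTY = 110°

1. ∠KYR = 54°  [same arc KR]
2. ∠RKY = 70°  [△KYR]
3. ∠RTY = 110°  [cyclic KYTR, opposite ∠K+∠T]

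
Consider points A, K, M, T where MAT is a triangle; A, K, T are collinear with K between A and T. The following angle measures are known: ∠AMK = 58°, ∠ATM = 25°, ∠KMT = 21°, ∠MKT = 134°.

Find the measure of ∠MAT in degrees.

1. ∠AKM = 46°  [linear pair at K on AT]
2. ∠KAM = 76°  [△MAK]
3. ∠MAT = 76°  [K on ray AT]

∠MAT = 76°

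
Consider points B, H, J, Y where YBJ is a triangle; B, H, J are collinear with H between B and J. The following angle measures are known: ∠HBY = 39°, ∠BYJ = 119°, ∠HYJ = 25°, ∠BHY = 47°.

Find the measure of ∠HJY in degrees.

1. ∠JBY = 39°  [H on ray BJ]
2. ∠BJY = 22°  [△YBJ]
3. ∠HJY = 22°  [H on ray JB]

∠HJY = 22°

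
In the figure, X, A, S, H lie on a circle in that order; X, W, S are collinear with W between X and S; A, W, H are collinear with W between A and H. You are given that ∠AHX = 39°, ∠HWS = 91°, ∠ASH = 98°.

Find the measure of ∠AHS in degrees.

∠AHS = 30°

1. ∠ASX = 39°  [same arc XA]
2. ∠AWX = 91°  [vertical angles at W]
3. ∠AWS = 89°  [linear pair at W on XS]
4. ∠HAS = 52°  [△AWS]
5. ∠AHS = 30°  [△ASH]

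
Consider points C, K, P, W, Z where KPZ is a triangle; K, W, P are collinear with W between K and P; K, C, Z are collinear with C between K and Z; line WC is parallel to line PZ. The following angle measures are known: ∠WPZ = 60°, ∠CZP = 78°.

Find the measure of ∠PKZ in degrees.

∠PKZ = 42°

1. ∠KPZ = 60°  [W on ray PK]
2. ∠KZP = 78°  [C on ray ZK]
3. ∠PKZ = 42°  [△KPZ]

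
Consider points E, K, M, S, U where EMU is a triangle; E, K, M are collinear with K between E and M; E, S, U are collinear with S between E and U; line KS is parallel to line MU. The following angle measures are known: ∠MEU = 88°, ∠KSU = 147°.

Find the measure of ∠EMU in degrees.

∠EMU = 59°

1. ∠KES = 88°  [K on EM, S on EU]
2. ∠ESK = 33°  [linear pair at S on EU]
3. ∠EKS = 59°  [△EKS]
4. ∠EMU = 59°  [KS∥MU, corresponding at K]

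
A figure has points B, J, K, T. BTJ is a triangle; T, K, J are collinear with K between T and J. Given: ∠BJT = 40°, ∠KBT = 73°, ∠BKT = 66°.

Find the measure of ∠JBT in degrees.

1. ∠BTK = 41°  [△BTK]
2. ∠BTJ = 41°  [K on ray TJ]
3. ∠JBT = 99°  [△BTJ]

∠JBT = 99°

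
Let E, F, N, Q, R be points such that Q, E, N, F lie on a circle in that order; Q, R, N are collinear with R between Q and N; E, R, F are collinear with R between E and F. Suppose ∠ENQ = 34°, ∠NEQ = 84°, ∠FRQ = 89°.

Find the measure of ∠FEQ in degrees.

∠FEQ = 27°

1. ∠EFQ = 34°  [same arc QE]
2. ∠NFQ = 96°  [cyclic QENF, opposite ∠E+∠F]
3. ∠FQN = 57°  [△QRF]
4. ∠FNQ = 27°  [△QNF]
5. ∠FEQ = 27°  [same arc QF]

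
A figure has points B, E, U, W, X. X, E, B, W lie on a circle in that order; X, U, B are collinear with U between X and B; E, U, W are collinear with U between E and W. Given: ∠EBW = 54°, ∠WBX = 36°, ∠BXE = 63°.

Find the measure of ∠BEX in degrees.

∠BEX = 99°

1. ∠EXW = 126°  [cyclic XEBW, opposite ∠X+∠B]
2. ∠WEX = 36°  [same arc XW]
3. ∠EWX = 18°  [△XEW]
4. ∠EBX = 18°  [same arc XE]
5. ∠BEX = 99°  [△XEB]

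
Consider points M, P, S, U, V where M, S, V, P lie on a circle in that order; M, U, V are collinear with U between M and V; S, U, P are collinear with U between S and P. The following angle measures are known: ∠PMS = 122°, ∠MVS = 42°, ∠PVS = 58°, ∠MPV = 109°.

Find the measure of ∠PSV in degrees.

∠PSV = 55°

1. ∠MSV = 71°  [cyclic MSVP, opposite ∠S+∠P]
2. ∠SMV = 67°  [△MSV]
3. ∠SPV = 67°  [same arc SV]
4. ∠PSV = 55°  [△SVP]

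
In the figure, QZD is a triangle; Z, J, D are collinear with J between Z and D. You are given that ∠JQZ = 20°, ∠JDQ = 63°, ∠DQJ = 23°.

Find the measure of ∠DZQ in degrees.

∠DZQ = 74°

1. ∠DJQ = 94°  [△QJD]
2. ∠QJZ = 86°  [linear pair at J on ZD]
3. ∠JZQ = 74°  [△QZJ]
4. ∠DZQ = 74°  [J on ray ZD]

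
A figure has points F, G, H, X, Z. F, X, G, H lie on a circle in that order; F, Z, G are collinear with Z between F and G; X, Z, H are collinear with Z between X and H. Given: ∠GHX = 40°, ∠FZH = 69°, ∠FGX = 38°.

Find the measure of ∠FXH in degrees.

1. ∠GFX = 40°  [same arc XG]
2. ∠GZX = 69°  [vertical angles at Z]
3. ∠FZX = 111°  [linear pair at Z on FG]
4. ∠FXH = 29°  [△FZX]

∠FXH = 29°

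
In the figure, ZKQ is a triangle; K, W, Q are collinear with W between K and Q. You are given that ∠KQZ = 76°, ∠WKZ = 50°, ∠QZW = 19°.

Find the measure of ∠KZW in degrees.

1. ∠WQZ = 76°  [W on ray QK]
2. ∠QWZ = 85°  [△ZWQ]
3. ∠KWZ = 95°  [linear pair at W on KQ]
4. ∠KZW = 35°  [△ZKW]

∠KZW = 35°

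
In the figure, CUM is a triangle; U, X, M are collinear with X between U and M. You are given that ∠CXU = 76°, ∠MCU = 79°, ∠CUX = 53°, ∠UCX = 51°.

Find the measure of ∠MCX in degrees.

∠MCX = 28°

1. ∠CXM = 104°  [linear pair at X on UM]
2. ∠CUM = 53°  [X on ray UM]
3. ∠CMU = 48°  [△CUM]
4. ∠CMX = 48°  [X on ray MU]
5. ∠MCX = 28°  [△CXM]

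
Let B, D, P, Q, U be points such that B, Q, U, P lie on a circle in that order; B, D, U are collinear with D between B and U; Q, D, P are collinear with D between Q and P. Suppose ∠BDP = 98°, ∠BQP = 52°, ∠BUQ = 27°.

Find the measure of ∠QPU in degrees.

∠QPU = 46°

1. ∠PDU = 82°  [linear pair at D on BU]
2. ∠BUP = 52°  [same arc BP]
3. ∠QPU = 46°  [△UDP]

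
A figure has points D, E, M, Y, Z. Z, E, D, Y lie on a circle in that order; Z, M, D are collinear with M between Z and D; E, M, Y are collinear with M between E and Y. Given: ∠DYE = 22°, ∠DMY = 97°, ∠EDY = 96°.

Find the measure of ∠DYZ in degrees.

1. ∠DEY = 62°  [△EDY]
2. ∠YDZ = 61°  [△DMY]
3. ∠DZY = 62°  [same arc DY]
4. ∠DYZ = 57°  [△ZDY]

∠DYZ = 57°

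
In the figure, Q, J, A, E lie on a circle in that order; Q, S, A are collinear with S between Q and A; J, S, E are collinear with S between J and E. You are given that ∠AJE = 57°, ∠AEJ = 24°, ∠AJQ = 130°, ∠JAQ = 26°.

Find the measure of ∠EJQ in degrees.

∠EJQ = 73°

1. ∠ASJ = 97°  [△JSA]
2. ∠AQJ = 24°  [same arc JA]
3. ∠JSQ = 83°  [linear pair at S on QA]
4. ∠EJQ = 73°  [△QSJ]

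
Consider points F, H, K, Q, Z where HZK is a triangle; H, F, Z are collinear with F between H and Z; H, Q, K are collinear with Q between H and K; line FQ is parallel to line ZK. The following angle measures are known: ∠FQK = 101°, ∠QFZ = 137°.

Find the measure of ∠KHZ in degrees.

∠KHZ = 58°

1. ∠FQH = 79°  [linear pair at Q on HK]
2. ∠HFQ = 43°  [linear pair at F on HZ]
3. ∠FHQ = 58°  [△HFQ]
4. ∠KHZ = 58°  [F on HZ, Q on HK]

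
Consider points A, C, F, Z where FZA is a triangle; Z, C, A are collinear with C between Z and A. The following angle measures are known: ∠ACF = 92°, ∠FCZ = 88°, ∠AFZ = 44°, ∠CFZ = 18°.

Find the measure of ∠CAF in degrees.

∠CAF = 62°

1. ∠CZF = 74°  [△FZC]
2. ∠AZF = 74°  [C on ray ZA]
3. ∠FAZ = 62°  [△FZA]
4. ∠CAF = 62°  [C on ray AZ]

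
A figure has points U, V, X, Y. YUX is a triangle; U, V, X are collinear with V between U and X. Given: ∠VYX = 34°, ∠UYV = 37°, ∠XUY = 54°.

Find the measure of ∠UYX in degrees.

1. ∠VUY = 54°  [V on ray UX]
2. ∠UVY = 89°  [△YUV]
3. ∠XVY = 91°  [linear pair at V on UX]
4. ∠VXY = 55°  [△YVX]
5. ∠UXY = 55°  [V on ray XU]
6. ∠UYX = 71°  [△YUX]

∠UYX = 71°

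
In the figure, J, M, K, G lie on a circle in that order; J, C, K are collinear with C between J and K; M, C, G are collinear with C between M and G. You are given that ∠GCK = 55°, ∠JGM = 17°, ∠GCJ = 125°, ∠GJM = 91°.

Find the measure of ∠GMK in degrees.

∠GMK = 38°

1. ∠JKM = 17°  [same arc JM]
2. ∠KCM = 125°  [vertical angles at C]
3. ∠GMK = 38°  [△MCK]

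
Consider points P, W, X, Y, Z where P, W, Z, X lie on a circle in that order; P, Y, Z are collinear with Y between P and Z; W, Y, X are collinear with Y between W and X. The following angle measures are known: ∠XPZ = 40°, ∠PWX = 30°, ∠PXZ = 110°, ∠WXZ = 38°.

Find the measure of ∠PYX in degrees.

1. ∠PZX = 30°  [△PZX]
2. ∠XYZ = 112°  [△ZYX]
3. ∠PYX = 68°  [linear pair at Y on PZ]

∠PYX = 68°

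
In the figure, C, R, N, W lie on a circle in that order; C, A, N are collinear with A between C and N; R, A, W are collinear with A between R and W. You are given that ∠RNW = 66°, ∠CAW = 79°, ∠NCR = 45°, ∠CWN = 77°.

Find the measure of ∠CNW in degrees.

∠CNW = 34°

1. ∠NAW = 101°  [linear pair at A on CN]
2. ∠NWR = 45°  [same arc RN]
3. ∠CNW = 34°  [△NAW]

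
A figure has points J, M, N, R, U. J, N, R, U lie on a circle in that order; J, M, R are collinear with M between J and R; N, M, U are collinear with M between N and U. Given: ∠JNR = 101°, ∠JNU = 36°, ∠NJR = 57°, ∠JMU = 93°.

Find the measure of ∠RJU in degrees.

∠RJU = 65°

1. ∠JUR = 79°  [cyclic JNRU, opposite ∠N+∠U]
2. ∠JRU = 36°  [same arc JU]
3. ∠RJU = 65°  [△JRU]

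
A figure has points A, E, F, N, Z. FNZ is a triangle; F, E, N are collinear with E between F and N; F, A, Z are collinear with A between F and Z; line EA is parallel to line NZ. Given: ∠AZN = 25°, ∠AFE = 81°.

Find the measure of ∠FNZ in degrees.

1. ∠FZN = 25°  [A on ray ZF]
2. ∠NFZ = 81°  [E on FN, A on FZ]
3. ∠FNZ = 74°  [△FNZ]

∠FNZ = 74°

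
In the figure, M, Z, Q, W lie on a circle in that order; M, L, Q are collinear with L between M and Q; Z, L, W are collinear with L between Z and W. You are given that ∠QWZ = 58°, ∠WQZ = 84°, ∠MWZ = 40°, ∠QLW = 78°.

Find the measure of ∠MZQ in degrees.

1. ∠QMZ = 58°  [same arc ZQ]
2. ∠MQZ = 40°  [same arc MZ]
3. ∠MZQ = 82°  [△MZQ]

∠MZQ = 82°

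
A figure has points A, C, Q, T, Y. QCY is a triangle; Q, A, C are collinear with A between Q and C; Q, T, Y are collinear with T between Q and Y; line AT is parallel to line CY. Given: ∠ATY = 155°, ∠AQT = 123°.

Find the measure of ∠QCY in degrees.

1. ∠ATQ = 25°  [linear pair at T on QY]
2. ∠QAT = 32°  [△QAT]
3. ∠QCY = 32°  [AT∥CY, corresponding at A]

∠QCY = 32°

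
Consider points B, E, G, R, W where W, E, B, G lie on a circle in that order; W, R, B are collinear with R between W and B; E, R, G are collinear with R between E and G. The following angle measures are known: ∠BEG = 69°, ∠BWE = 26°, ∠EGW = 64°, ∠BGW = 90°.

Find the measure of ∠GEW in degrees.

∠GEW = 21°

1. ∠BWG = 69°  [same arc BG]
2. ∠GBW = 21°  [△WBG]
3. ∠GEW = 21°  [same arc WG]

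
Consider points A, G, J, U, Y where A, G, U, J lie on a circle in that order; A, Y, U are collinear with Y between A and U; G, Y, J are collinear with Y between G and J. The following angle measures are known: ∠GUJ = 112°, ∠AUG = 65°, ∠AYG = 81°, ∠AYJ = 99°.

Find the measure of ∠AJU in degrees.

∠AJU = 117°

1. ∠GAJ = 68°  [cyclic AGUJ, opposite ∠A+∠U]
2. ∠AJG = 65°  [same arc AG]
3. ∠JAU = 16°  [△AYJ]
4. ∠AGJ = 47°  [△AGJ]
5. ∠AUJ = 47°  [same arc AJ]
6. ∠AJU = 117°  [△AUJ]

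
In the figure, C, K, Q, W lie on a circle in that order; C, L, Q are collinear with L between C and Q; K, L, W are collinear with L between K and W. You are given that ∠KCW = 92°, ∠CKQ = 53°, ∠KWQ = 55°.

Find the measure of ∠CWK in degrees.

∠CWK = 72°

1. ∠KCQ = 55°  [same arc KQ]
2. ∠CQK = 72°  [△CKQ]
3. ∠CWK = 72°  [same arc CK]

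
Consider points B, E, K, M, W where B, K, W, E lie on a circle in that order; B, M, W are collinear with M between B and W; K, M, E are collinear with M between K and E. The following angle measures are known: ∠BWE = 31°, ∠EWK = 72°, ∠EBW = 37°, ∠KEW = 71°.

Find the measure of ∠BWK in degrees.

1. ∠BEW = 112°  [△BWE]
2. ∠KBW = 71°  [same arc KW]
3. ∠BKW = 68°  [cyclic BKWE, opposite ∠K+∠E]
4. ∠BWK = 41°  [△BKW]

∠BWK = 41°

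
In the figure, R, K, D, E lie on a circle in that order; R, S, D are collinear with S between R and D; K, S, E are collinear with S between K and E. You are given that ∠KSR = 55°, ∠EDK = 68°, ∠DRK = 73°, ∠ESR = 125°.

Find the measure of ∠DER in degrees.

1. ∠DSE = 55°  [vertical angles at S]
2. ∠EKR = 52°  [△RSK]
3. ∠ERK = 112°  [cyclic RKDE, opposite ∠R+∠D]
4. ∠DEK = 73°  [same arc KD]
5. ∠EDR = 52°  [△DSE]
6. ∠KER = 16°  [△RKE]
7. ∠DRE = 39°  [△RSE]
8. ∠DER = 89°  [△RDE]

∠DER = 89°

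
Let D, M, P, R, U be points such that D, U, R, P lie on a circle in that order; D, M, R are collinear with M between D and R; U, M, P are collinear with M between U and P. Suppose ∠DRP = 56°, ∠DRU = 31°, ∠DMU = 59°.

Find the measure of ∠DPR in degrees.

1. ∠DUP = 56°  [same arc DP]
2. ∠RDU = 65°  [△DMU]
3. ∠DUR = 84°  [△DUR]
4. ∠DPR = 96°  [cyclic DURP, opposite ∠U+∠P]

∠DPR = 96°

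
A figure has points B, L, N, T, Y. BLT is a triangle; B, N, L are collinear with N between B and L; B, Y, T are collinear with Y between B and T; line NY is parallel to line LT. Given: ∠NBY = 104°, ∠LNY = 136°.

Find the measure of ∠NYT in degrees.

∠NYT = 148°

1. ∠BNY = 44°  [linear pair at N on BL]
2. ∠BYN = 32°  [△BNY]
3. ∠NYT = 148°  [linear pair at Y on BT]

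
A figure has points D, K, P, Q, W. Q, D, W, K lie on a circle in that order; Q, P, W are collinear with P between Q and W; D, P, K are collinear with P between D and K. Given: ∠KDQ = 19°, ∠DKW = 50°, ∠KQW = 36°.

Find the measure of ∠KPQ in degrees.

1. ∠KWQ = 19°  [same arc QK]
2. ∠KPW = 111°  [△WPK]
3. ∠KPQ = 69°  [linear pair at P on QW]

∠KPQ = 69°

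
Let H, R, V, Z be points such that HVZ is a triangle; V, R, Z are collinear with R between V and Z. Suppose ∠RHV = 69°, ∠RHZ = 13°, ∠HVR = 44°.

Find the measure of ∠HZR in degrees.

∠HZR = 54°

1. ∠HRV = 67°  [△HVR]
2. ∠HRZ = 113°  [linear pair at R on VZ]
3. ∠HZR = 54°  [△HRZ]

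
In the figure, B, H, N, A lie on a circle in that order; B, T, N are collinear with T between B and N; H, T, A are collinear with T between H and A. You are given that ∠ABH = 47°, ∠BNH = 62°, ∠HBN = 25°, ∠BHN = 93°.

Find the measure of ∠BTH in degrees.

1. ∠BAH = 62°  [same arc BH]
2. ∠AHB = 71°  [△BHA]
3. ∠BTH = 84°  [△BTH]

∠BTH = 84°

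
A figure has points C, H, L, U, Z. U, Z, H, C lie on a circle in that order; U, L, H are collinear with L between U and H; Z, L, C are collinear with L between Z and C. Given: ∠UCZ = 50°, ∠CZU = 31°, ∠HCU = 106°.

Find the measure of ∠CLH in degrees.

∠CLH = 93°

1. ∠CHU = 31°  [same arc UC]
2. ∠CUH = 43°  [△UHC]
3. ∠CLU = 87°  [△ULC]
4. ∠CLH = 93°  [linear pair at L on UH]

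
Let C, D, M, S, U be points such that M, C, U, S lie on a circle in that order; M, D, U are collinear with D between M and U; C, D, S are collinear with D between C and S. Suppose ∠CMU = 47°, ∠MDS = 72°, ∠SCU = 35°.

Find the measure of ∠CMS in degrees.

∠CMS = 82°

1. ∠CSU = 47°  [same arc CU]
2. ∠CUS = 98°  [△CUS]
3. ∠CMS = 82°  [cyclic MCUS, opposite ∠M+∠U]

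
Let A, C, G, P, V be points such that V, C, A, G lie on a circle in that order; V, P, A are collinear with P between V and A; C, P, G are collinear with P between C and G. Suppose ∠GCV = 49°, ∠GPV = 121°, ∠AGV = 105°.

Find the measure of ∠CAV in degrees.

∠CAV = 33°

1. ∠GAV = 49°  [same arc VG]
2. ∠APC = 121°  [vertical angles at P]
3. ∠AVG = 26°  [△VAG]
4. ∠ACG = 26°  [same arc AG]
5. ∠CAV = 33°  [△CPA]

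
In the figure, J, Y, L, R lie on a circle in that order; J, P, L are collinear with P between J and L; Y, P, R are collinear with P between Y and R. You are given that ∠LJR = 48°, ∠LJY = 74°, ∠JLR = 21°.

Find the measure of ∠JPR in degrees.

1. ∠LRY = 74°  [same arc YL]
2. ∠LPR = 85°  [△LPR]
3. ∠JPR = 95°  [linear pair at P on JL]

∠JPR = 95°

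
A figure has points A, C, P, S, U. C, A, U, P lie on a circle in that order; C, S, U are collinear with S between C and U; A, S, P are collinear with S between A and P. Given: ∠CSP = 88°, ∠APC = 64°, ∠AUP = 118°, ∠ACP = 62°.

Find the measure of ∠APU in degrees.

1. ∠ASU = 88°  [vertical angles at S]
2. ∠AUC = 64°  [same arc CA]
3. ∠PAU = 28°  [△ASU]
4. ∠APU = 34°  [△AUP]

∠APU = 34°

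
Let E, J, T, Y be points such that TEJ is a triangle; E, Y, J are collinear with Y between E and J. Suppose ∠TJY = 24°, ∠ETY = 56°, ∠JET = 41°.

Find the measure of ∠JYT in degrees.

∠JYT = 97°

1. ∠TEY = 41°  [Y on ray EJ]
2. ∠EYT = 83°  [△TEY]
3. ∠JYT = 97°  [linear pair at Y on EJ]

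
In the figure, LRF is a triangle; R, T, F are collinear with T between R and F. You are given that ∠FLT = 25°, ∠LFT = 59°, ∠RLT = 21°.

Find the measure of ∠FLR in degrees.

1. ∠FTL = 96°  [△LTF]
2. ∠LFR = 59°  [T on ray FR]
3. ∠LTR = 84°  [linear pair at T on RF]
4. ∠LRT = 75°  [△LRT]
5. ∠FRL = 75°  [T on ray RF]
6. ∠FLR = 46°  [△LRF]

∠FLR = 46°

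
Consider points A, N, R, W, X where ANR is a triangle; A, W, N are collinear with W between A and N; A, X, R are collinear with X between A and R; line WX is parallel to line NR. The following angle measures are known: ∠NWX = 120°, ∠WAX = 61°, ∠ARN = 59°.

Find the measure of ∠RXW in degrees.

1. ∠AWX = 60°  [linear pair at W on AN]
2. ∠AXW = 59°  [△AWX]
3. ∠RXW = 121°  [linear pair at X on AR]

∠RXW = 121°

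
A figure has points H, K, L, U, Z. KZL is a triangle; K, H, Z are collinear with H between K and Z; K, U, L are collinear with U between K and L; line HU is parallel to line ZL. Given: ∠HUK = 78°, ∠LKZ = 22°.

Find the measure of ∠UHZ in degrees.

∠UHZ = 100°

1. ∠KLZ = 78°  [HU∥ZL, corresponding at U]
2. ∠KZL = 80°  [△KZL]
3. ∠KHU = 80°  [HU∥ZL, corresponding at H]
4. ∠UHZ = 100°  [linear pair at H on KZ]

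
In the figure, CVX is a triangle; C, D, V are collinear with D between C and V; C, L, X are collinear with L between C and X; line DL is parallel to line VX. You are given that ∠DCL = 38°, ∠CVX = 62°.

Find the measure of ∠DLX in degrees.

∠DLX = 100°

1. ∠VCX = 38°  [D on CV, L on CX]
2. ∠CXV = 80°  [△CVX]
3. ∠CLD = 80°  [DL∥VX, corresponding at L]
4. ∠DLX = 100°  [linear pair at L on CX]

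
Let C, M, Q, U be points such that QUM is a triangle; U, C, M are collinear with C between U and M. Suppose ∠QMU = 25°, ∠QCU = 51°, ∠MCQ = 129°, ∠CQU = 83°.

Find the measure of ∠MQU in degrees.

1. ∠CUQ = 46°  [△QUC]
2. ∠MUQ = 46°  [C on ray UM]
3. ∠MQU = 109°  [△QUM]

∠MQU = 109°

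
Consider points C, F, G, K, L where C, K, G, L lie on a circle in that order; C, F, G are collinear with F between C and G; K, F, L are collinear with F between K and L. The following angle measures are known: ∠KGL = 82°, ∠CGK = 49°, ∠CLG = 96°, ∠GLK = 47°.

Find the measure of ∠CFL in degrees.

∠CFL = 80°

1. ∠GKL = 51°  [△KGL]
2. ∠CLK = 49°  [same arc CK]
3. ∠GCL = 51°  [same arc GL]
4. ∠CFL = 80°  [△CFL]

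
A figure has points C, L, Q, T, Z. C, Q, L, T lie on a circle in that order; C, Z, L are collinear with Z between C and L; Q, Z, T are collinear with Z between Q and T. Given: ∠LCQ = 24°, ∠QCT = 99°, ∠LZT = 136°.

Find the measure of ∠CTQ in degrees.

∠CTQ = 61°

1. ∠CZQ = 136°  [vertical angles at Z]
2. ∠CQT = 20°  [△CZQ]
3. ∠CTQ = 61°  [△CQT]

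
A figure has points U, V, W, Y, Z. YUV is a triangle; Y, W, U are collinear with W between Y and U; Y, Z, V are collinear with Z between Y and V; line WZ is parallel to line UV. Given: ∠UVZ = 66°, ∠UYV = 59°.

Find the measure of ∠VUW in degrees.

1. ∠UVY = 66°  [Z on ray VY]
2. ∠VUY = 55°  [△YUV]
3. ∠VUW = 55°  [W on ray UY]

∠VUW = 55°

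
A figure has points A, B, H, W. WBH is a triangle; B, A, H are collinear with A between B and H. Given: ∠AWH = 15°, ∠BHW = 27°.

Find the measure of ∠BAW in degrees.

∠BAW = 42°

1. ∠AHW = 27°  [A on ray HB]
2. ∠HAW = 138°  [△WAH]
3. ∠BAW = 42°  [linear pair at A on BH]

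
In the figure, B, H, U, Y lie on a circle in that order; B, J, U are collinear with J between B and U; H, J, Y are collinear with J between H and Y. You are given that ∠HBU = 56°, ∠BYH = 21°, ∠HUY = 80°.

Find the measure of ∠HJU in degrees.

1. ∠HYU = 56°  [same arc HU]
2. ∠BUH = 21°  [same arc BH]
3. ∠UHY = 44°  [△HUY]
4. ∠HJU = 115°  [△HJU]

∠HJU = 115°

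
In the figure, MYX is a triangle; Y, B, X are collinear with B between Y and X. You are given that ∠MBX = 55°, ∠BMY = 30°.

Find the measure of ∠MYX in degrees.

∠MYX = 25°

1. ∠MBY = 125°  [linear pair at B on YX]
2. ∠BYM = 25°  [△MYB]
3. ∠MYX = 25°  [B on ray YX]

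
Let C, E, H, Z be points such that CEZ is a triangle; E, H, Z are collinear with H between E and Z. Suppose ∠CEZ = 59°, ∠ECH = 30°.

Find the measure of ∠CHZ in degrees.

∠CHZ = 89°

1. ∠CEH = 59°  [H on ray EZ]
2. ∠CHE = 91°  [△CEH]
3. ∠CHZ = 89°  [linear pair at H on EZ]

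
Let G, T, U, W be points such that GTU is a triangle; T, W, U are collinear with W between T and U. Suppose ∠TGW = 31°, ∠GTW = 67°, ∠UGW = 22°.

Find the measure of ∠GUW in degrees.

1. ∠GWT = 82°  [△GTW]
2. ∠GWU = 98°  [linear pair at W on TU]
3. ∠GUW = 60°  [△GWU]

∠GUW = 60°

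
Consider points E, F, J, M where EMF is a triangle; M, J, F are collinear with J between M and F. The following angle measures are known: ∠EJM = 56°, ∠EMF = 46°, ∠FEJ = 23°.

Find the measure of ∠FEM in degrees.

∠FEM = 101°

1. ∠EJF = 124°  [linear pair at J on MF]
2. ∠EFJ = 33°  [△EJF]
3. ∠EFM = 33°  [J on ray FM]
4. ∠FEM = 101°  [△EMF]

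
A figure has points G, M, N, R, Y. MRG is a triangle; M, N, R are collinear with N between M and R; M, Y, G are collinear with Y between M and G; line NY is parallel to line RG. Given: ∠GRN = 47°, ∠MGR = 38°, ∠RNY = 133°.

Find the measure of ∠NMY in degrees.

∠NMY = 95°

1. ∠GRM = 47°  [N on ray RM]
2. ∠GMR = 95°  [△MRG]
3. ∠NMY = 95°  [N on MR, Y on MG]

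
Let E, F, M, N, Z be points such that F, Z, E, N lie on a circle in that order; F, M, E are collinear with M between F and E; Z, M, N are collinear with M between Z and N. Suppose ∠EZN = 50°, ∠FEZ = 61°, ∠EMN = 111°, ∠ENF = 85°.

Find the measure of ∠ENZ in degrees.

1. ∠EFN = 50°  [same arc EN]
2. ∠FEN = 45°  [△FEN]
3. ∠ENZ = 24°  [△EMN]

∠ENZ = 24°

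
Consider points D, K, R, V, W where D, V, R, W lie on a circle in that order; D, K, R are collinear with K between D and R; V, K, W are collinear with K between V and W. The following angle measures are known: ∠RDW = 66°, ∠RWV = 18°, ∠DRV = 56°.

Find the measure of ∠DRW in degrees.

1. ∠RVW = 66°  [same arc RW]
2. ∠VRW = 96°  [△VRW]
3. ∠DWV = 56°  [same arc DV]
4. ∠VDW = 84°  [cyclic DVRW, opposite ∠D+∠R]
5. ∠DVW = 40°  [△DVW]
6. ∠DRW = 40°  [same arc DW]

∠DRW = 40°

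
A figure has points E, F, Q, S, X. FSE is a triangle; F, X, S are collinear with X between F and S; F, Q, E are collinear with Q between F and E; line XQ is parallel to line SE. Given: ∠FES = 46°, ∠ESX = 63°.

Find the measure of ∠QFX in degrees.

1. ∠ESF = 63°  [X on ray SF]
2. ∠EFS = 71°  [△FSE]
3. ∠QFX = 71°  [X on FS, Q on FE]

∠QFX = 71°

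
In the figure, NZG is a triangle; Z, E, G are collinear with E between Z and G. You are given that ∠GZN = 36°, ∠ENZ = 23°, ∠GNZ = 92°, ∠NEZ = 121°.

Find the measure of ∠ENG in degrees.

1. ∠NGZ = 52°  [△NZG]
2. ∠GEN = 59°  [linear pair at E on ZG]
3. ∠EGN = 52°  [E on ray GZ]
4. ∠ENG = 69°  [△NEG]

∠ENG = 69°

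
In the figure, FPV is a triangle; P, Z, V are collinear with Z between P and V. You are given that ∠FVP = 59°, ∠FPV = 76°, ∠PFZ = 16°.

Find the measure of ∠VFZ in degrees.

∠VFZ = 29°

1. ∠FVZ = 59°  [Z on ray VP]
2. ∠FPZ = 76°  [Z on ray PV]
3. ∠FZP = 88°  [△FPZ]
4. ∠FZV = 92°  [linear pair at Z on PV]
5. ∠VFZ = 29°  [△FZV]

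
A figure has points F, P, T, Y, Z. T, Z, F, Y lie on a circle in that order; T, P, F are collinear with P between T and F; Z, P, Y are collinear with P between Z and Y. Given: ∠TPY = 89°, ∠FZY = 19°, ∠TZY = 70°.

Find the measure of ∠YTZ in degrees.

∠YTZ = 38°

1. ∠FTY = 19°  [same arc FY]
2. ∠TYZ = 72°  [△TPY]
3. ∠YTZ = 38°  [△TZY]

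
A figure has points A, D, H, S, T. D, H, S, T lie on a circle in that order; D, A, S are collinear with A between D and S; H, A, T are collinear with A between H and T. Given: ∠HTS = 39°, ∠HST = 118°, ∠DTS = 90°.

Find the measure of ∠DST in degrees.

1. ∠SHT = 23°  [△HST]
2. ∠SDT = 23°  [same arc ST]
3. ∠DST = 67°  [△DST]

∠DST = 67°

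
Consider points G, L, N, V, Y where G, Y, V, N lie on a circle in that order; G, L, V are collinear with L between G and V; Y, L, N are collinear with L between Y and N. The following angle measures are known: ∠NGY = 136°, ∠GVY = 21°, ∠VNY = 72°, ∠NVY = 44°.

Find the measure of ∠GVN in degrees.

∠GVN = 23°

1. ∠GNY = 21°  [same arc GY]
2. ∠GYN = 23°  [△GYN]
3. ∠GVN = 23°  [same arc GN]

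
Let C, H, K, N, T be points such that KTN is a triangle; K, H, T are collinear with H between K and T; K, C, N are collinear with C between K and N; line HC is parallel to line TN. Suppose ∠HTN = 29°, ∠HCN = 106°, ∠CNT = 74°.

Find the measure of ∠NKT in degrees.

1. ∠KTN = 29°  [H on ray TK]
2. ∠KNT = 74°  [C on ray NK]
3. ∠NKT = 77°  [△KTN]

∠NKT = 77°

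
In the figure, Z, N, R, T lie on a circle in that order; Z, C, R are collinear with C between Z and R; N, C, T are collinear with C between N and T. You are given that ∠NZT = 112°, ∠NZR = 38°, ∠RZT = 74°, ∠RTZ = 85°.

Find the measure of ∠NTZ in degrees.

∠NTZ = 47°

1. ∠TRZ = 21°  [△ZRT]
2. ∠TNZ = 21°  [same arc ZT]
3. ∠NTZ = 47°  [△ZNT]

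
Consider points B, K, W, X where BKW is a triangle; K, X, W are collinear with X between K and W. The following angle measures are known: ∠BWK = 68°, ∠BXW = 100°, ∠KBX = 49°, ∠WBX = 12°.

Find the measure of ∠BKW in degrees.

1. ∠BXK = 80°  [linear pair at X on KW]
2. ∠BKX = 51°  [△BKX]
3. ∠BKW = 51°  [X on ray KW]

∠BKW = 51°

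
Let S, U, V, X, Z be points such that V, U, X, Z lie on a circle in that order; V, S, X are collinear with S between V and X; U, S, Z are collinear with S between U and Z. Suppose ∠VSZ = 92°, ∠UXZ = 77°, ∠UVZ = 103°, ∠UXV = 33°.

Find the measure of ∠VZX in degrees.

1. ∠UZV = 33°  [same arc VU]
2. ∠VUZ = 44°  [△VUZ]
3. ∠XVZ = 55°  [△VSZ]
4. ∠VXZ = 44°  [same arc VZ]
5. ∠VZX = 81°  [△VXZ]

∠VZX = 81°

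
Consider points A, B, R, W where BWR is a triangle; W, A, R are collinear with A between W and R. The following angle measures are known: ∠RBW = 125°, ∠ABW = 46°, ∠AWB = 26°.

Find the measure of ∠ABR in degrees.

∠ABR = 79°

1. ∠BAW = 108°  [△BWA]
2. ∠BWR = 26°  [A on ray WR]
3. ∠BAR = 72°  [linear pair at A on WR]
4. ∠BRW = 29°  [△BWR]
5. ∠ARB = 29°  [A on ray RW]
6. ∠ABR = 79°  [△BAR]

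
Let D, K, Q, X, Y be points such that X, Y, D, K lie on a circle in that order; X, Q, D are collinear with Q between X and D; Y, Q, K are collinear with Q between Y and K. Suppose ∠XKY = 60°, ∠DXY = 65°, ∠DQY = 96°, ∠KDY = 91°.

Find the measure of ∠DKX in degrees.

∠DKX = 125°

1. ∠XDY = 60°  [same arc XY]
2. ∠DYX = 55°  [△XYD]
3. ∠DKX = 125°  [cyclic XYDK, opposite ∠Y+∠K]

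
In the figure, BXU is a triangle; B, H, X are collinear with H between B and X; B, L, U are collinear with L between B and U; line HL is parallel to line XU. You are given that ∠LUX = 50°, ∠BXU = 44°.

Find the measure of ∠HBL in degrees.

∠HBL = 86°

1. ∠BUX = 50°  [L on ray UB]
2. ∠UBX = 86°  [△BXU]
3. ∠HBL = 86°  [H on BX, L on BU]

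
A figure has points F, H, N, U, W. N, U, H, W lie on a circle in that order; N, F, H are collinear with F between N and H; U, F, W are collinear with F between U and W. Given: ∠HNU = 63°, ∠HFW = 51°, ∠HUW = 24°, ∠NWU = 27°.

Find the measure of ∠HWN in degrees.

1. ∠HWU = 63°  [same arc UH]
2. ∠NHW = 66°  [△HFW]
3. ∠HNW = 24°  [same arc HW]
4. ∠HWN = 90°  [△NHW]

∠HWN = 90°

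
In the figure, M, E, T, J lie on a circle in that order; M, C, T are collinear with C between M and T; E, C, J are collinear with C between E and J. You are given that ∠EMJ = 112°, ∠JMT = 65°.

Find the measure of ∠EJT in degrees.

∠EJT = 47°

1. ∠ETJ = 68°  [cyclic METJ, opposite ∠M+∠T]
2. ∠JET = 65°  [same arc TJ]
3. ∠EJT = 47°  [△ETJ]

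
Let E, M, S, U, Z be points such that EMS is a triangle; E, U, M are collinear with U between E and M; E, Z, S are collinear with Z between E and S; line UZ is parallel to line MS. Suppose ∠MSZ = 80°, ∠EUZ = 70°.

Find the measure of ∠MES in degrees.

∠MES = 30°

1. ∠ESM = 80°  [Z on ray SE]
2. ∠EMS = 70°  [UZ∥MS, corresponding at U]
3. ∠MES = 30°  [△EMS]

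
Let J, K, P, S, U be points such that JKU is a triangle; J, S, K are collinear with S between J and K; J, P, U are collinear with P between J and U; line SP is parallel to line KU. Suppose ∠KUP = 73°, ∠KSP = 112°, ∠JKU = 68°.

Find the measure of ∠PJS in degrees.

∠PJS = 39°

1. ∠JUK = 73°  [P on ray UJ]
2. ∠JSP = 68°  [linear pair at S on JK]
3. ∠JPS = 73°  [SP∥KU, corresponding at P]
4. ∠PJS = 39°  [△JSP]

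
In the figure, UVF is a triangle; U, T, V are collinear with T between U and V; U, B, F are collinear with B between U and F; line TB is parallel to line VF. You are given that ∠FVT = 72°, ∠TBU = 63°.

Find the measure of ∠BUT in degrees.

1. ∠FVU = 72°  [T on ray VU]
2. ∠UFV = 63°  [TB∥VF, corresponding at B]
3. ∠FUV = 45°  [△UVF]
4. ∠BUT = 45°  [T on UV, B on UF]

∠BUT = 45°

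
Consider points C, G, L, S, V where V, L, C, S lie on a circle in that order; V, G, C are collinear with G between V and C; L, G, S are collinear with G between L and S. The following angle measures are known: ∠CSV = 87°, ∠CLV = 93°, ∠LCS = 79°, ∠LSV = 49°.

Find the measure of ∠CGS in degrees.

1. ∠LVS = 101°  [cyclic VLCS, opposite ∠V+∠C]
2. ∠LCV = 49°  [same arc VL]
3. ∠SLV = 30°  [△VLS]
4. ∠CVL = 38°  [△VLC]
5. ∠SCV = 30°  [same arc VS]
6. ∠CSL = 38°  [same arc LC]
7. ∠CGS = 112°  [△CGS]

∠CGS = 112°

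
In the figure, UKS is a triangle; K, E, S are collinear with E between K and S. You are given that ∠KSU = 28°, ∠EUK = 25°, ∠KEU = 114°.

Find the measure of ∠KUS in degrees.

∠KUS = 111°

1. ∠EKU = 41°  [△UKE]
2. ∠SKU = 41°  [E on ray KS]
3. ∠KUS = 111°  [△UKS]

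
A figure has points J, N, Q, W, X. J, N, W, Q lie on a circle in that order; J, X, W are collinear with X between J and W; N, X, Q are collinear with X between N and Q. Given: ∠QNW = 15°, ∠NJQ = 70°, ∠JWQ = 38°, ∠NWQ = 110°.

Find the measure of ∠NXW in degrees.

1. ∠NQW = 55°  [△NWQ]
2. ∠JNQ = 38°  [same arc JQ]
3. ∠NJW = 55°  [same arc NW]
4. ∠JXN = 87°  [△JXN]
5. ∠NXW = 93°  [linear pair at X on JW]

∠NXW = 93°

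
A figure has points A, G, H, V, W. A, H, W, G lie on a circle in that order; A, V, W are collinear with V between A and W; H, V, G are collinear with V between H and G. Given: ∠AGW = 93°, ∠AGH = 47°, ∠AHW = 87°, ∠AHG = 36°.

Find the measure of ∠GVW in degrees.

1. ∠AWH = 47°  [same arc AH]
2. ∠HAW = 46°  [△AHW]
3. ∠AWG = 36°  [same arc AG]
4. ∠HGW = 46°  [same arc HW]
5. ∠GVW = 98°  [△WVG]

∠GVW = 98°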